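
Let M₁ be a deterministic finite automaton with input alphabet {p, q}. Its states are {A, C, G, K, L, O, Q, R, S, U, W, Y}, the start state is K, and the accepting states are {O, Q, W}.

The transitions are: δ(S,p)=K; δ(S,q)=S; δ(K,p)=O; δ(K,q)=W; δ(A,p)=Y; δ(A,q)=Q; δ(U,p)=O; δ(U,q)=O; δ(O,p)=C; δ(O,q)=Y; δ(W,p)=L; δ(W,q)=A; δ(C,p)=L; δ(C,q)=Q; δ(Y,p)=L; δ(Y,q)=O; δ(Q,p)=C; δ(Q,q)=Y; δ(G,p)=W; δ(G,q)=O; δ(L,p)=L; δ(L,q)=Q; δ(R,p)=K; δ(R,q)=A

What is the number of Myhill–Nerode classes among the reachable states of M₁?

3

States {G,R,S,U} cannot be reached from the start state, so discard them.
Initial partition by acceptance: {O,Q,W} | {A,C,K,L,Y}.
Split {A,C,K,L,Y} by δ(·,p) → {A,C,L,Y} and {K}.
The partition is now stable with 3 blocks: {O,Q,W} | {A,C,L,Y} | {K}.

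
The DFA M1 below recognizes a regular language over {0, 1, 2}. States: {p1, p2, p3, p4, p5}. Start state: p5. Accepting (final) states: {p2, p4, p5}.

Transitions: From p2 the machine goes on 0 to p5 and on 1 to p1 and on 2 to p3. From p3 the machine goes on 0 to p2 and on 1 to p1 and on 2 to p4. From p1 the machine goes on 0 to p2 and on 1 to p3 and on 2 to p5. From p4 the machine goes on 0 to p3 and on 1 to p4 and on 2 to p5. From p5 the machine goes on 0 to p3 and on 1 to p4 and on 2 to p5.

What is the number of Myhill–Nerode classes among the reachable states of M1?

Every state is reachable, so we keep all 5.
Start with accepting vs non-accepting: {p2,p4,p5} | {p1,p3}.
Split {p2,p4,p5} by δ(·,0) → {p4,p5} and {p2}.
No further refinement is possible. Final partition (3 blocks): {p4,p5} | {p1,p3} | {p2}.

3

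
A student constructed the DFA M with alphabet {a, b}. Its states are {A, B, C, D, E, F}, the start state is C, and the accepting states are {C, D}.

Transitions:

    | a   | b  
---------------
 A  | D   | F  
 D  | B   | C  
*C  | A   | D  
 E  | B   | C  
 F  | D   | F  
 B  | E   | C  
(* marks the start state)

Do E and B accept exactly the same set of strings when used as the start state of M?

Every state is reachable, so we keep all 6.
Start with accepting vs non-accepting: {C,D} | {A,B,E,F}.
Refine {A,B,E,F} on symbol a: members go to different blocks, giving {A,F} and {B,E}.
Split {C,D} by δ(·,a) → {C} and {D}.
Stable partition: {C} | {A,F} | {B,E} | {D} — 4 equivalence classes.
E and B lie in the same block of the stable partition, so they are equivalent — no string distinguishes them.

Yes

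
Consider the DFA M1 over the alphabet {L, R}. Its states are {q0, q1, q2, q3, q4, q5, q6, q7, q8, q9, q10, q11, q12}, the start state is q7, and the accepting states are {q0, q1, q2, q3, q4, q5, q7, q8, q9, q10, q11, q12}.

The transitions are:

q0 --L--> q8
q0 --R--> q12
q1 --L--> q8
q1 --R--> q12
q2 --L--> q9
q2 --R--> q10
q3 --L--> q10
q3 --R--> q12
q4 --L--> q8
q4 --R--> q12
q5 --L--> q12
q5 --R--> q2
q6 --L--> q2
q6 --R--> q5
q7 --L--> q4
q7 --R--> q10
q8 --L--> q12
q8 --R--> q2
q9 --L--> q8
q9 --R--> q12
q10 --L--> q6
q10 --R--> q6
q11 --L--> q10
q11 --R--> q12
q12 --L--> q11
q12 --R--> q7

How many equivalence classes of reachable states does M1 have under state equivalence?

7

Reachable states from the start: {q2,q4,q5,q6,q7,q8,q9,q10,q11,q12}. Unreachable: {q0,q1,q3} — drop them.
Initial partition by acceptance: {q2,q4,q5,q7,q8,q9,q10,q11,q12} | {q6}.
Split {q2,q4,q5,q7,q8,q9,q10,q11,q12} by δ(·,L) → {q2,q4,q5,q7,q8,q9,q11,q12} and {q10}.
On input L, block {q2,q4,q5,q7,q8,q9,q11,q12} splits into {q2,q4,q5,q7,q8,q9,q12} and {q11}.
Split {q2,q4,q5,q7,q8,q9,q12} by δ(·,L) → {q2,q4,q5,q7,q8,q9} and {q12}.
Refine {q2,q4,q5,q7,q8,q9} on symbol L: members go to different blocks, giving {q2,q4,q7,q9} and {q5,q8}.
On input L, block {q2,q4,q7,q9} splits into {q2,q7} and {q4,q9}.
The partition is now stable with 7 blocks: {q2,q7} | {q6} | {q10} | {q11} | {q12} | {q5,q8} | {q4,q9}.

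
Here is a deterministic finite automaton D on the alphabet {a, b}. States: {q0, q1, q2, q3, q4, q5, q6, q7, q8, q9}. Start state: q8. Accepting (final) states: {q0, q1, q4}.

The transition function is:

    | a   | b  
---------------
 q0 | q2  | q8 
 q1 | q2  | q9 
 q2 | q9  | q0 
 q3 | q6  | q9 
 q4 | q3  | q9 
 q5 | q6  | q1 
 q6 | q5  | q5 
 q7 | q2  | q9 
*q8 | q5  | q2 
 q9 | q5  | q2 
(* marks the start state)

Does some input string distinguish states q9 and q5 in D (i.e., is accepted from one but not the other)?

States {q3,q4,q7} cannot be reached from the start state, so discard them.
P0 = {q0,q1} | {q2,q5,q6,q8,q9}.
Split {q2,q5,q6,q8,q9} by δ(·,b) → {q6,q8,q9} and {q2,q5}.
The partition is now stable with 3 blocks: {q0,q1} | {q6,q8,q9} | {q2,q5}.
q9 and q5 end up in different blocks, so they are distinguishable. For instance, the string 'b' is accepted from only q5.

Yes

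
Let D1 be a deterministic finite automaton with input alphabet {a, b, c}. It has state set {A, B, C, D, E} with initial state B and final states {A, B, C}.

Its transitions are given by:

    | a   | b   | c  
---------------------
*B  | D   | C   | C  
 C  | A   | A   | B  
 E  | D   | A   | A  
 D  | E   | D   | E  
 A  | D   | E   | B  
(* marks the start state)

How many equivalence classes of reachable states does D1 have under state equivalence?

Every state is reachable, so we keep all 5.
Initial partition by acceptance: {A,B,C} | {D,E}.
On input a, block {A,B,C} splits into {A,B} and {C}.
Refine {A,B} on symbol b: members go to different blocks, giving {A} and {B}.
On input b, block {D,E} splits into {D} and {E}.
Stable partition: {A} | {D} | {C} | {B} | {E} — 5 equivalence classes.

5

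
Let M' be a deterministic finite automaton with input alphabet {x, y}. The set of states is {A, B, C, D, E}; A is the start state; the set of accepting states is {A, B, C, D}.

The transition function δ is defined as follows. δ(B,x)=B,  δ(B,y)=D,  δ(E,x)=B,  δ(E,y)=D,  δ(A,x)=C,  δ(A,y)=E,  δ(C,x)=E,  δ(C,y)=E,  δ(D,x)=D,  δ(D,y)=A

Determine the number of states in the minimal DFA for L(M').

P0 = {A,B,C,D} | {E}.
On input x, block {A,B,C,D} splits into {A,B,D} and {C}.
On input x, block {A,B,D} splits into {B,D} and {A}.
Split {B,D} by δ(·,y) → {B} and {D}.
Stable partition: {B} | {E} | {C} | {A} | {D} — 5 equivalence classes.

5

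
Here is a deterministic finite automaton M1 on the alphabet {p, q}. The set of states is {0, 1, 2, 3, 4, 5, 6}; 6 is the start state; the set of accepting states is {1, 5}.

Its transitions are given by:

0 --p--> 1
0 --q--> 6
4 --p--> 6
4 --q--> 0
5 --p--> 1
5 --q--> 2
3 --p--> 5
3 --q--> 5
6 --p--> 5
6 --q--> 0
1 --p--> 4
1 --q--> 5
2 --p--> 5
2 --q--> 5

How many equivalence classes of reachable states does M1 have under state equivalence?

6

States {3} cannot be reached from the start state, so discard them.
P0 = {1,5} | {0,2,4,6}.
Refine {1,5} on symbol p: members go to different blocks, giving {1} and {5}.
Split {0,2,4,6} by δ(·,p) → {2,6} and {0} and {4}.
On input q, block {2,6} splits into {2} and {6}.
No further refinement is possible. Final partition (6 blocks): {1} | {2} | {5} | {0} | {4} | {6}.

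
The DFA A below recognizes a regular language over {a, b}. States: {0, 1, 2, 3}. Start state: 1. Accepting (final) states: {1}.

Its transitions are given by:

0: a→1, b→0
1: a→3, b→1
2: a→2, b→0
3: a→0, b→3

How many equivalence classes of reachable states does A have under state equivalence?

First remove the unreachable states {2}; 3 states remain.
P0 = {1} | {0,3}.
Refine {0,3} on symbol a: members go to different blocks, giving {0} and {3}.
No further refinement is possible. Final partition (3 blocks): {1} | {0} | {3}.

3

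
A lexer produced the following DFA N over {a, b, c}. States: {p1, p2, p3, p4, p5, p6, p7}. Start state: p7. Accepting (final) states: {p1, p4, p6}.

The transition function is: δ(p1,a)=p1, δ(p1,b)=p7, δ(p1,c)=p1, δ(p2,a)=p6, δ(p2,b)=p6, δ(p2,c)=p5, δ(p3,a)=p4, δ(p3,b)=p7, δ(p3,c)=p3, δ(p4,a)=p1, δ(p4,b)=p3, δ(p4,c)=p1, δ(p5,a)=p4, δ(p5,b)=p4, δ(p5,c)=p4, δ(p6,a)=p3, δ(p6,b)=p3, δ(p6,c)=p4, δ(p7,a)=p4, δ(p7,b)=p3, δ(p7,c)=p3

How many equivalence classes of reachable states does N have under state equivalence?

2

Reachable states from the start: {p1,p3,p4,p7}. Unreachable: {p2,p5,p6} — drop them.
Start with accepting vs non-accepting: {p1,p4} | {p3,p7}.
Stable partition: {p1,p4} | {p3,p7} — 2 equivalence classes.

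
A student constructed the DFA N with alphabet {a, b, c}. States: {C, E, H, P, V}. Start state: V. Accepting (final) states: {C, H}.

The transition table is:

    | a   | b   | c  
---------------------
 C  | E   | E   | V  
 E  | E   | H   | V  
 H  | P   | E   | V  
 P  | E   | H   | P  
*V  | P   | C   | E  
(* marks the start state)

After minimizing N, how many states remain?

2

All states are reachable from the start state.
Initial partition by acceptance: {C,H} | {E,P,V}.
The partition is now stable with 2 blocks: {C,H} | {E,P,V}.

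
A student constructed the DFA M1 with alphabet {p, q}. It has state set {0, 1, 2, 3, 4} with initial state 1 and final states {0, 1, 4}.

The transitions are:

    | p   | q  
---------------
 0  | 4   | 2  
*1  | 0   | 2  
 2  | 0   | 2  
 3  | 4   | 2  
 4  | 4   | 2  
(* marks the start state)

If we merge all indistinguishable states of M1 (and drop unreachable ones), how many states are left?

Reachable states from the start: {0,1,2,4}. Unreachable: {3} — drop them.
Start with accepting vs non-accepting: {0,1,4} | {2}.
Stable partition: {0,1,4} | {2} — 2 equivalence classes.

2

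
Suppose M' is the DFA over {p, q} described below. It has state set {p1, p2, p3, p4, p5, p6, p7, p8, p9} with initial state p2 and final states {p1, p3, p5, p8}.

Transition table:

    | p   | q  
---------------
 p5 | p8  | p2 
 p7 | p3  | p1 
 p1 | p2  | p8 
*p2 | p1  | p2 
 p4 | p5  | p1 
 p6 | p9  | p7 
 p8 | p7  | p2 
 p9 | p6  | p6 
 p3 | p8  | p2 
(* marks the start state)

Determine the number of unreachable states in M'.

4

BFS from p2 reaches {p1, p2, p3, p7, p8}; the 4 state(s) p4, p5, p6, p9 are never visited.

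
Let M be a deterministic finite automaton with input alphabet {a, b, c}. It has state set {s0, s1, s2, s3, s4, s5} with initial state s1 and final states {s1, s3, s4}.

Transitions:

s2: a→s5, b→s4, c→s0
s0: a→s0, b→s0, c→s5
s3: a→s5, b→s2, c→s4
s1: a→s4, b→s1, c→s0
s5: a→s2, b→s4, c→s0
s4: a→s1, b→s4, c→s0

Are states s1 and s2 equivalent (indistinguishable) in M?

States {s3} cannot be reached from the start state, so discard them.
Initial partition by acceptance: {s1,s4} | {s0,s2,s5}.
Refine {s0,s2,s5} on symbol b: members go to different blocks, giving {s2,s5} and {s0}.
No further refinement is possible. Final partition (3 blocks): {s1,s4} | {s2,s5} | {s0}.
s1 and s2 end up in different blocks, so they are distinguishable. For instance, the string 'ε' is accepted from only s1.

No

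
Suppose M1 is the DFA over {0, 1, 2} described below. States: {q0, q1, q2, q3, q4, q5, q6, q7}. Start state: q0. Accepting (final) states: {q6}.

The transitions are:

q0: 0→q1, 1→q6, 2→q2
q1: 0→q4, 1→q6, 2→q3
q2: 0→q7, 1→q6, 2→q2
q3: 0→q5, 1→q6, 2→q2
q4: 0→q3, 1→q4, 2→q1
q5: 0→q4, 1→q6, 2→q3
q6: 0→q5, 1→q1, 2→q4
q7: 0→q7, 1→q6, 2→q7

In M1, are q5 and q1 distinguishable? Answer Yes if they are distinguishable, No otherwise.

No

All states are reachable from the start state.
P0 = {q6} | {q0,q1,q2,q3,q4,q5,q7}.
Split {q0,q1,q2,q3,q4,q5,q7} by δ(·,1) → {q0,q1,q2,q3,q5,q7} and {q4}.
On input 0, block {q0,q1,q2,q3,q5,q7} splits into {q0,q2,q3,q7} and {q1,q5}.
Split {q0,q2,q3,q7} by δ(·,0) → {q0,q3} and {q2,q7}.
The partition is now stable with 5 blocks: {q6} | {q0,q3} | {q4} | {q1,q5} | {q2,q7}.
q5 and q1 lie in the same block of the stable partition, so they are equivalent — no string distinguishes them.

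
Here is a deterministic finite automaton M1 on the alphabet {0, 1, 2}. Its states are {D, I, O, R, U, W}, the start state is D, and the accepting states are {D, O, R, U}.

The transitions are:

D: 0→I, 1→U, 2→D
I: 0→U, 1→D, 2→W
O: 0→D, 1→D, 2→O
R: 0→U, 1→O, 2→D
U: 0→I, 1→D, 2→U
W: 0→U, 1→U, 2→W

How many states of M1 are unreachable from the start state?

Starting at D and following transitions, the reachable set is {D, I, U, W}. That leaves O, R unreachable — 2 in total.

2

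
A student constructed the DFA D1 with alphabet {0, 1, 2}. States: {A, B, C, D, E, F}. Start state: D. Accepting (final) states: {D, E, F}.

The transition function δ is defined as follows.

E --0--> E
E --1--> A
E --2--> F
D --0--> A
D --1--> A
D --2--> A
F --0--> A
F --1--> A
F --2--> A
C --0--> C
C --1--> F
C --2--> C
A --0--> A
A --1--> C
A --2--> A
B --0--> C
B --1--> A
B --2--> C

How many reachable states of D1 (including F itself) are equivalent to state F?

2

Reachable states from the start: {A,C,D,F}. Unreachable: {B,E} — drop them.
Initial partition by acceptance: {D,F} | {A,C}.
Split {A,C} by δ(·,1) → {A} and {C}.
Stable partition: {D,F} | {A} | {C} — 3 equivalence classes.
The equivalence class containing F is {D,F}, of size 2.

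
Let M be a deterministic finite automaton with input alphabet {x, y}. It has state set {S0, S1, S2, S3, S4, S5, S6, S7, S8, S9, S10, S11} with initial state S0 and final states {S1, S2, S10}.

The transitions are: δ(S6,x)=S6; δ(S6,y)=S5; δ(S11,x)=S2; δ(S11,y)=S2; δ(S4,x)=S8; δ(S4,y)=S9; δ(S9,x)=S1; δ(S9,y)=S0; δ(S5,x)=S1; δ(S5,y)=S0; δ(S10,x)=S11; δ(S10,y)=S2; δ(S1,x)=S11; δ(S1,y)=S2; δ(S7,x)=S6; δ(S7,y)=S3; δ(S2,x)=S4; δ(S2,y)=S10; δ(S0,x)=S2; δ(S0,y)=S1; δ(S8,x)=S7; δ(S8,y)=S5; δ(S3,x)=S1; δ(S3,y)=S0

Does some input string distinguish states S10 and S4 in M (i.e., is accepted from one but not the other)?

P0 = {S1,S2,S10} | {S0,S3,S4,S5,S6,S7,S8,S9,S11}.
On input x, block {S0,S3,S4,S5,S6,S7,S8,S9,S11} splits into {S0,S3,S5,S9,S11} and {S4,S6,S7,S8}.
Refine {S1,S2,S10} on symbol x: members go to different blocks, giving {S1,S10} and {S2}.
Refine {S0,S3,S5,S9,S11} on symbol x: members go to different blocks, giving {S3,S5,S9} and {S0,S11}.
Split {S0,S11} by δ(·,y) → {S0} and {S11}.
The partition is now stable with 6 blocks: {S1,S10} | {S3,S5,S9} | {S4,S6,S7,S8} | {S2} | {S0} | {S11}.
S10 and S4 end up in different blocks, so they are distinguishable. For instance, the string 'ε' is accepted from only S10.

Yes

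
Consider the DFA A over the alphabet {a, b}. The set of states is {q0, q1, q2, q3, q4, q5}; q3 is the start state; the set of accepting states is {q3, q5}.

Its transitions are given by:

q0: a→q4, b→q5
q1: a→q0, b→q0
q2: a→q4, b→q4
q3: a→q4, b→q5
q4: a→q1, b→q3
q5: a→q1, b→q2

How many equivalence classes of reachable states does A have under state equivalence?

All states are reachable from the start state.
Initial partition by acceptance: {q3,q5} | {q0,q1,q2,q4}.
Split {q3,q5} by δ(·,b) → {q3} and {q5}.
On input b, block {q0,q1,q2,q4} splits into {q1,q2} and {q0} and {q4}.
Split {q1,q2} by δ(·,a) → {q1} and {q2}.
The partition is now stable with 6 blocks: {q3} | {q1} | {q5} | {q0} | {q4} | {q2}.

6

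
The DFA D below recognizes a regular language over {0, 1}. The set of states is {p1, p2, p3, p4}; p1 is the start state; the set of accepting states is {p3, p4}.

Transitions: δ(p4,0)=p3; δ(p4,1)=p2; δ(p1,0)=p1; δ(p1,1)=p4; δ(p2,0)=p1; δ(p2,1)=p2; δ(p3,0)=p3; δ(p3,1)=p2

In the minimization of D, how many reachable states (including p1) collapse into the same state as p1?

P0 = {p3,p4} | {p1,p2}.
On input 1, block {p1,p2} splits into {p1} and {p2}.
Stable partition: {p3,p4} | {p1} | {p2} — 3 equivalence classes.
State p1 belongs to the block {p1}, which has 1 states.

1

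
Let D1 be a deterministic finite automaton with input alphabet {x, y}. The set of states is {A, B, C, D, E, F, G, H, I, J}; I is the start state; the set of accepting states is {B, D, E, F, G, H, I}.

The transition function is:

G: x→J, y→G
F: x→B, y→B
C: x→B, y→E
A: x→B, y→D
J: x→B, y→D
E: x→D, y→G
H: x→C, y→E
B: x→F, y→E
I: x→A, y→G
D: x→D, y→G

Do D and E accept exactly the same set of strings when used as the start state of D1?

Reachable states from the start: {A,B,D,E,F,G,I,J}. Unreachable: {C,H} — drop them.
Initial partition by acceptance: {B,D,E,F,G,I} | {A,J}.
On input x, block {B,D,E,F,G,I} splits into {B,D,E,F} and {G,I}.
On input y, block {B,D,E,F} splits into {B,F} and {D,E}.
Refine {B,F} on symbol y: members go to different blocks, giving {B} and {F}.
No further refinement is possible. Final partition (5 blocks): {B} | {A,J} | {G,I} | {D,E} | {F}.
D and E lie in the same block of the stable partition, so they are equivalent — no string distinguishes them.

Yes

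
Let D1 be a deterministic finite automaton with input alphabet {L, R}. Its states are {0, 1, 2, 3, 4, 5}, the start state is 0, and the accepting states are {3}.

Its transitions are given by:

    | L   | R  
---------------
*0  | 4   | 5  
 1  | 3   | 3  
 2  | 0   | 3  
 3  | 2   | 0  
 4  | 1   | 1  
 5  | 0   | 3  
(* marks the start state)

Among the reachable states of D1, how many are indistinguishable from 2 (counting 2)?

Every state is reachable, so we keep all 6.
Start with accepting vs non-accepting: {3} | {0,1,2,4,5}.
Refine {0,1,2,4,5} on symbol L: members go to different blocks, giving {0,2,4,5} and {1}.
Refine {0,2,4,5} on symbol L: members go to different blocks, giving {0,2,5} and {4}.
On input L, block {0,2,5} splits into {2,5} and {0}.
The partition is now stable with 5 blocks: {3} | {2,5} | {1} | {4} | {0}.
State 2 belongs to the block {2,5}, which has 2 states.

2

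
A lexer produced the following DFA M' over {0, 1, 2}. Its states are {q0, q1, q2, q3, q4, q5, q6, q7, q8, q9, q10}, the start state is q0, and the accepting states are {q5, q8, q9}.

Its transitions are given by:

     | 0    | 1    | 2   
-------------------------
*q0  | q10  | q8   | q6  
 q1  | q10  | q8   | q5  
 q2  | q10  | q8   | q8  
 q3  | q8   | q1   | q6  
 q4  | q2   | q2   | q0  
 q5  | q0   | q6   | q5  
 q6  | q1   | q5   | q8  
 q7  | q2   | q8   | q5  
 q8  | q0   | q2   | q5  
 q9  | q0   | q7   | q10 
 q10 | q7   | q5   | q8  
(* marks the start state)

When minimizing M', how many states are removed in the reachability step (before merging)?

Starting at q0 and following transitions, the reachable set is {q0, q1, q2, q5, q6, q7, q8, q10}. That leaves q3, q4, q9 unreachable — 3 in total.

3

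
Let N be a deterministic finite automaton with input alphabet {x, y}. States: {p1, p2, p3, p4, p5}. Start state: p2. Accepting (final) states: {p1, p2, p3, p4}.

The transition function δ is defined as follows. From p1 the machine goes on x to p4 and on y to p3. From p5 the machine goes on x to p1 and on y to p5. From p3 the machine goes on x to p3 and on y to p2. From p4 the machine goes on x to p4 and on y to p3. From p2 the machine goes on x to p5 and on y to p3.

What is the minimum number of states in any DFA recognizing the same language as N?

Initial partition by acceptance: {p1,p2,p3,p4} | {p5}.
On input x, block {p1,p2,p3,p4} splits into {p1,p3,p4} and {p2}.
Refine {p1,p3,p4} on symbol y: members go to different blocks, giving {p1,p4} and {p3}.
The partition is now stable with 4 blocks: {p1,p4} | {p5} | {p2} | {p3}.

4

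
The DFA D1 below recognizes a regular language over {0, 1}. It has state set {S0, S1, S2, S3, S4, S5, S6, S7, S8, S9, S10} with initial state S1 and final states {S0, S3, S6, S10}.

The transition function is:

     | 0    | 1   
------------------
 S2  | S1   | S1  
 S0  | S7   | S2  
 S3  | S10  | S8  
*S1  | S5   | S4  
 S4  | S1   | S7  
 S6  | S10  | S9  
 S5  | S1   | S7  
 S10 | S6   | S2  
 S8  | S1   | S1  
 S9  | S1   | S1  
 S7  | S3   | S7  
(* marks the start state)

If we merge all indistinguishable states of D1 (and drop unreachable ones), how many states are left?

5

Reachable states from the start: {S1,S2,S3,S4,S5,S6,S7,S8,S9,S10}. Unreachable: {S0} — drop them.
Start with accepting vs non-accepting: {S3,S6,S10} | {S1,S2,S4,S5,S7,S8,S9}.
Split {S1,S2,S4,S5,S7,S8,S9} by δ(·,0) → {S1,S2,S4,S5,S8,S9} and {S7}.
Refine {S1,S2,S4,S5,S8,S9} on symbol 1: members go to different blocks, giving {S1,S2,S8,S9} and {S4,S5}.
Split {S1,S2,S8,S9} by δ(·,0) → {S2,S8,S9} and {S1}.
No further refinement is possible. Final partition (5 blocks): {S3,S6,S10} | {S2,S8,S9} | {S7} | {S4,S5} | {S1}.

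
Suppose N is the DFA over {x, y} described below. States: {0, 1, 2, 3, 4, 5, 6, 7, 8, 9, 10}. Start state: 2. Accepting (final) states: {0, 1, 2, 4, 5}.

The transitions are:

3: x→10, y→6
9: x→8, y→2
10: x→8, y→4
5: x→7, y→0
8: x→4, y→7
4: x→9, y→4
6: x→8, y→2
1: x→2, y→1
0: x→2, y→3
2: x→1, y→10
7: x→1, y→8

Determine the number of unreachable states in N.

Starting at 2 and following transitions, the reachable set is {1, 2, 4, 7, 8, 9, 10}. That leaves 0, 3, 5, 6 unreachable — 4 in total.

4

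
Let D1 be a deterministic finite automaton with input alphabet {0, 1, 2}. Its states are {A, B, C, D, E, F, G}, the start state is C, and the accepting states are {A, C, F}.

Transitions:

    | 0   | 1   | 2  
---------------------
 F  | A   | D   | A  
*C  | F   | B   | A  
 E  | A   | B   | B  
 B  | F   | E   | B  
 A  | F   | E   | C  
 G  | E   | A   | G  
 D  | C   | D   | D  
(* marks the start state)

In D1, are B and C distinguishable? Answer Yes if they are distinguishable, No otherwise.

Yes

States {G} cannot be reached from the start state, so discard them.
P0 = {A,C,F} | {B,D,E}.
The partition is now stable with 2 blocks: {A,C,F} | {B,D,E}.
B and C end up in different blocks, so they are distinguishable. For instance, the string 'ε' is accepted from only C.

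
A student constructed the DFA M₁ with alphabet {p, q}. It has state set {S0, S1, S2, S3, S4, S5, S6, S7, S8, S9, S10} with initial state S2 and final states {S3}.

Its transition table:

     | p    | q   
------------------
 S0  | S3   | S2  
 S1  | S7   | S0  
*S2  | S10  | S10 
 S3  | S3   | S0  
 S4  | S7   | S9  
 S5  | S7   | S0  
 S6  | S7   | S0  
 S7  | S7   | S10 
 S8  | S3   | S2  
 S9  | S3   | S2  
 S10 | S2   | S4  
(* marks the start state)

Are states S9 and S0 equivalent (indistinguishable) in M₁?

First remove the unreachable states {S1,S5,S6,S8}; 7 states remain.
P0 = {S3} | {S0,S2,S4,S7,S9,S10}.
Split {S0,S2,S4,S7,S9,S10} by δ(·,p) → {S2,S4,S7,S10} and {S0,S9}.
Refine {S2,S4,S7,S10} on symbol q: members go to different blocks, giving {S2,S7,S10} and {S4}.
Split {S2,S7,S10} by δ(·,q) → {S2,S7} and {S10}.
Split {S2,S7} by δ(·,p) → {S2} and {S7}.
No further refinement is possible. Final partition (6 blocks): {S3} | {S2} | {S0,S9} | {S4} | {S10} | {S7}.
S9 and S0 lie in the same block of the stable partition, so they are equivalent — no string distinguishes them.

Yes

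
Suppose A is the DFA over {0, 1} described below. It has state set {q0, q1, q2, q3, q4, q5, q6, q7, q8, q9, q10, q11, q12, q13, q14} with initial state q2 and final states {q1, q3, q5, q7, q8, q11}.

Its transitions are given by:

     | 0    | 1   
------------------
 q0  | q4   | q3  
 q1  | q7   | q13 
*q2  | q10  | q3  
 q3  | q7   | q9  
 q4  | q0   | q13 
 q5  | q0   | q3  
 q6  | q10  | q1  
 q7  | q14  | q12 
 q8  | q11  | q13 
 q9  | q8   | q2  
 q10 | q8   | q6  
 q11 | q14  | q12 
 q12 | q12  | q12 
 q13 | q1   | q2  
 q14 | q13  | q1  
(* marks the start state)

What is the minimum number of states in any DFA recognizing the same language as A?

5

States {q0,q4,q5} cannot be reached from the start state, so discard them.
Initial partition by acceptance: {q1,q3,q7,q8,q11} | {q2,q6,q9,q10,q12,q13,q14}.
Refine {q1,q3,q7,q8,q11} on symbol 0: members go to different blocks, giving {q1,q3,q8} and {q7,q11}.
Refine {q2,q6,q9,q10,q12,q13,q14} on symbol 0: members go to different blocks, giving {q2,q6,q12,q14} and {q9,q10,q13}.
On input 0, block {q2,q6,q12,q14} splits into {q2,q6,q14} and {q12}.
No further refinement is possible. Final partition (5 blocks): {q1,q3,q8} | {q2,q6,q14} | {q7,q11} | {q9,q10,q13} | {q12}.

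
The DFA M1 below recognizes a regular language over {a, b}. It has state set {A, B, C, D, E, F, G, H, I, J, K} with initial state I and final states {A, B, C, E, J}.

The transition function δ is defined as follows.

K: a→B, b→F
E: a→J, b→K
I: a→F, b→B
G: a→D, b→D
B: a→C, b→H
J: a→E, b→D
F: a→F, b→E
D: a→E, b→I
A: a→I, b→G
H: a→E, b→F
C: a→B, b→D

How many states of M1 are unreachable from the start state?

2

Starting at I and following transitions, the reachable set is {B, C, D, E, F, H, I, J, K}. That leaves A, G unreachable — 2 in total.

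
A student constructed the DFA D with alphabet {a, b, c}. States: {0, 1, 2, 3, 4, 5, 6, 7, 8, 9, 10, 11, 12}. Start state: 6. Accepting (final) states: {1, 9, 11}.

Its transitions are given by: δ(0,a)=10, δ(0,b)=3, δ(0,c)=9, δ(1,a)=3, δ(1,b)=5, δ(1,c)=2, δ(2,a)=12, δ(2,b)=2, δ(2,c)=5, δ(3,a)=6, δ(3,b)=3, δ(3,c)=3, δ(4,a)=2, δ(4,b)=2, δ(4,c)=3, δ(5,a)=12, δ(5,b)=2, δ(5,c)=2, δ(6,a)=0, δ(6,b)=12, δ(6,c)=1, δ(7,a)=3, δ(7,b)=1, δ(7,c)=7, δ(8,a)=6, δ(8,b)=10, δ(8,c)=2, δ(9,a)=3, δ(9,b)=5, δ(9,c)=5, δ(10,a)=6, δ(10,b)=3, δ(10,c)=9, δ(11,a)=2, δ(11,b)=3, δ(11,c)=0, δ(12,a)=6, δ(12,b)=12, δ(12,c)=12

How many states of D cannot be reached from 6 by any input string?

Starting at 6 and following transitions, the reachable set is {0, 1, 2, 3, 5, 6, 9, 10, 12}. That leaves 4, 7, 8, 11 unreachable — 4 in total.

4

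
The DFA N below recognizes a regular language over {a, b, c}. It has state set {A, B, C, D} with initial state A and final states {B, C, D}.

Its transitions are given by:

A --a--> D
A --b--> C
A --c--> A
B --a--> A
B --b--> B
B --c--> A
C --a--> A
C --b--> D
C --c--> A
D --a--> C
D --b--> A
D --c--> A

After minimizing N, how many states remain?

Reachable states from the start: {A,C,D}. Unreachable: {B} — drop them.
P0 = {C,D} | {A}.
On input a, block {C,D} splits into {C} and {D}.
No further refinement is possible. Final partition (3 blocks): {C} | {A} | {D}.

3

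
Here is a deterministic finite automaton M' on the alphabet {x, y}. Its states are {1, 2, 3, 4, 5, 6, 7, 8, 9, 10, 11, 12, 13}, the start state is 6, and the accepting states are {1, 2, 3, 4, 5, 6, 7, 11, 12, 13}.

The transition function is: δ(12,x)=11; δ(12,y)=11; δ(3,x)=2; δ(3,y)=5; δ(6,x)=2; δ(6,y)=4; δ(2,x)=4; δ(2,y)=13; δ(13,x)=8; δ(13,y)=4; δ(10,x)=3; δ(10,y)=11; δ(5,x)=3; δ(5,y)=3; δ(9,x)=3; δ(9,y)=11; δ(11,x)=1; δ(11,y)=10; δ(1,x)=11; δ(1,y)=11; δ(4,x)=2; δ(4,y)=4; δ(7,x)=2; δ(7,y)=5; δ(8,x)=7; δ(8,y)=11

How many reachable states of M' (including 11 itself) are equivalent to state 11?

First remove the unreachable states {9,12}; 11 states remain.
Start with accepting vs non-accepting: {1,2,3,4,5,6,7,11,13} | {8,10}.
Refine {1,2,3,4,5,6,7,11,13} on symbol x: members go to different blocks, giving {1,2,3,4,5,6,7,11} and {13}.
Split {1,2,3,4,5,6,7,11} by δ(·,y) → {1,3,4,5,6,7} and {2} and {11}.
Refine {1,3,4,5,6,7} on symbol x: members go to different blocks, giving {3,4,6,7} and {1} and {5}.
On input y, block {3,4,6,7} splits into {3,7} and {4,6}.
No further refinement is possible. Final partition (8 blocks): {3,7} | {8,10} | {13} | {2} | {11} | {1} | {5} | {4,6}.
The equivalence class containing 11 is {11}, of size 1.

1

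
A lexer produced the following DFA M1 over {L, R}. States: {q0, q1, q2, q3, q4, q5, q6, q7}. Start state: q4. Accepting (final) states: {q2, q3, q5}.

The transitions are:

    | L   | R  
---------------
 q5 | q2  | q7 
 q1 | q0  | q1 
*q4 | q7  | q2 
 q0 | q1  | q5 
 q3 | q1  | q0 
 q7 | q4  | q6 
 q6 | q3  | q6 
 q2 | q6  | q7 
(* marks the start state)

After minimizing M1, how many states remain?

8

Start with accepting vs non-accepting: {q2,q3,q5} | {q0,q1,q4,q6,q7}.
Refine {q2,q3,q5} on symbol L: members go to different blocks, giving {q2,q3} and {q5}.
Split {q0,q1,q4,q6,q7} by δ(·,L) → {q0,q1,q4,q7} and {q6}.
On input L, block {q2,q3} splits into {q2} and {q3}.
Refine {q0,q1,q4,q7} on symbol R: members go to different blocks, giving {q0} and {q1} and {q4} and {q7}.
The partition is now stable with 8 blocks: {q2} | {q0} | {q5} | {q6} | {q3} | {q1} | {q4} | {q7}.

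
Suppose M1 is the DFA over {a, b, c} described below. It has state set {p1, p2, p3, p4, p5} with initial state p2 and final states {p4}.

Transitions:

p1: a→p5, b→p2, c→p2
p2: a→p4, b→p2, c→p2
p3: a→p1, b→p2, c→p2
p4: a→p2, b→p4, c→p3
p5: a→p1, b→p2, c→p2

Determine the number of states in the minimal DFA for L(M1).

3

All states are reachable from the start state.
Start with accepting vs non-accepting: {p4} | {p1,p2,p3,p5}.
On input a, block {p1,p2,p3,p5} splits into {p1,p3,p5} and {p2}.
The partition is now stable with 3 blocks: {p4} | {p1,p3,p5} | {p2}.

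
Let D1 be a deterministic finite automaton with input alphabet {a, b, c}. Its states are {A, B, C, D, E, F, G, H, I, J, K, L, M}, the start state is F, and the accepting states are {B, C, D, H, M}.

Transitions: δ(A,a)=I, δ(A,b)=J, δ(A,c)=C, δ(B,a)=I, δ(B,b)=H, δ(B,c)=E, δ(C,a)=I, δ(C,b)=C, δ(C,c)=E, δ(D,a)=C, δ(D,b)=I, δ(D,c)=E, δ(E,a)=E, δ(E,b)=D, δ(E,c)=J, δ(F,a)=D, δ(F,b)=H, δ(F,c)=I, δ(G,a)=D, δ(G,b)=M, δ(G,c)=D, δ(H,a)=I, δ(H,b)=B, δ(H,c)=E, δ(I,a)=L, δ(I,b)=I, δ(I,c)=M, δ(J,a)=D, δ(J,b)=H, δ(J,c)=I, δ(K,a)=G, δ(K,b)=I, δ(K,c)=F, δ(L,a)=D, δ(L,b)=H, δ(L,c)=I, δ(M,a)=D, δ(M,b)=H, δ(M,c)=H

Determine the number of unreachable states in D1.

3

Starting at F and following transitions, the reachable set is {B, C, D, E, F, H, I, J, L, M}. That leaves A, G, K unreachable — 3 in total.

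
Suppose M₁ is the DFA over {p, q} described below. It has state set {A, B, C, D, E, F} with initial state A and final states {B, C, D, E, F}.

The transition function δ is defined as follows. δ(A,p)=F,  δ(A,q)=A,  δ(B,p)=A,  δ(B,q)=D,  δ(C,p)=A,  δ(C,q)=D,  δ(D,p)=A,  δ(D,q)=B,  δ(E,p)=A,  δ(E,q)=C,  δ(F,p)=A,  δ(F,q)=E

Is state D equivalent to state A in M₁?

All states are reachable from the start state.
Start with accepting vs non-accepting: {B,C,D,E,F} | {A}.
The partition is now stable with 2 blocks: {B,C,D,E,F} | {A}.
D and A end up in different blocks, so they are distinguishable. For instance, the string 'ε' is accepted from only D.

No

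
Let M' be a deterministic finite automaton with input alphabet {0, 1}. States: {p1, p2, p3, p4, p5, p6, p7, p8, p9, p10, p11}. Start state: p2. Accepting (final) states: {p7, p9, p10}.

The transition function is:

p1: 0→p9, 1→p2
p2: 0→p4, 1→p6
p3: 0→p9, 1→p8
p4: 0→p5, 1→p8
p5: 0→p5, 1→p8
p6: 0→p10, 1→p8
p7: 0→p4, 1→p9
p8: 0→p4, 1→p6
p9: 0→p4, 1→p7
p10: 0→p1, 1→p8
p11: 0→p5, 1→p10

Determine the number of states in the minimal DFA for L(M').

First remove the unreachable states {p3,p11}; 9 states remain.
Initial partition by acceptance: {p7,p9,p10} | {p1,p2,p4,p5,p6,p8}.
On input 1, block {p7,p9,p10} splits into {p7,p9} and {p10}.
Split {p1,p2,p4,p5,p6,p8} by δ(·,0) → {p2,p4,p5,p8} and {p1} and {p6}.
On input 1, block {p2,p4,p5,p8} splits into {p2,p8} and {p4,p5}.
The partition is now stable with 6 blocks: {p7,p9} | {p2,p8} | {p10} | {p1} | {p6} | {p4,p5}.

6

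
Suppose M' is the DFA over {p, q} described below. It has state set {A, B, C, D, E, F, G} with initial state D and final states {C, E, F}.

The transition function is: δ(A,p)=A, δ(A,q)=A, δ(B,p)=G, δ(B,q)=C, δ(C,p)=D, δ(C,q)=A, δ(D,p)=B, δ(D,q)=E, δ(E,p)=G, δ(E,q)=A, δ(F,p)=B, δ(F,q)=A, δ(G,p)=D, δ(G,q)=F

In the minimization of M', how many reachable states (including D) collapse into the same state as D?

3

All states are reachable from the start state.
Initial partition by acceptance: {C,E,F} | {A,B,D,G}.
On input q, block {A,B,D,G} splits into {B,D,G} and {A}.
The partition is now stable with 3 blocks: {C,E,F} | {B,D,G} | {A}.
State D belongs to the block {B,D,G}, which has 3 states.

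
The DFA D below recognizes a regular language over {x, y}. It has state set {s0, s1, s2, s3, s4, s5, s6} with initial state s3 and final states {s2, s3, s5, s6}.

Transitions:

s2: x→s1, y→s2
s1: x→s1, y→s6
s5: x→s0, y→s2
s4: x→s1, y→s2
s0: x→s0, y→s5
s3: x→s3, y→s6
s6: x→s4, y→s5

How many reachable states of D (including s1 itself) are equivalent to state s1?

3

Start with accepting vs non-accepting: {s2,s3,s5,s6} | {s0,s1,s4}.
On input x, block {s2,s3,s5,s6} splits into {s2,s5,s6} and {s3}.
No further refinement is possible. Final partition (3 blocks): {s2,s5,s6} | {s0,s1,s4} | {s3}.
State s1 belongs to the block {s0,s1,s4}, which has 3 states.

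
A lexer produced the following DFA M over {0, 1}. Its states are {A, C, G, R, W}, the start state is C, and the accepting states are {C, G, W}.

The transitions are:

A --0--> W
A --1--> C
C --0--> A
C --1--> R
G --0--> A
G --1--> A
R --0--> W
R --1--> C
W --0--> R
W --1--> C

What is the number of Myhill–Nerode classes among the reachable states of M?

First remove the unreachable states {G}; 4 states remain.
Start with accepting vs non-accepting: {C,W} | {A,R}.
Split {C,W} by δ(·,1) → {W} and {C}.
No further refinement is possible. Final partition (3 blocks): {W} | {A,R} | {C}.

3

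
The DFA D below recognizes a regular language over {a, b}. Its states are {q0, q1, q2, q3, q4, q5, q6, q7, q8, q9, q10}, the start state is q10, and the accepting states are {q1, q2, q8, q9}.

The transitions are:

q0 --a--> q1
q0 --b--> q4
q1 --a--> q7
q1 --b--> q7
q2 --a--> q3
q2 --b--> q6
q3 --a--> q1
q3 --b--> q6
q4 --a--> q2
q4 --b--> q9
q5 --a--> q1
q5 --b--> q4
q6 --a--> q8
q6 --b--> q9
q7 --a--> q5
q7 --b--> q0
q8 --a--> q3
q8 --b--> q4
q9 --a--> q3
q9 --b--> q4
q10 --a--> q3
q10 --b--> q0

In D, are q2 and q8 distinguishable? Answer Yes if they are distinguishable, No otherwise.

No

P0 = {q1,q2,q8,q9} | {q0,q3,q4,q5,q6,q7,q10}.
Refine {q0,q3,q4,q5,q6,q7,q10} on symbol a: members go to different blocks, giving {q0,q3,q4,q5,q6} and {q7,q10}.
Refine {q1,q2,q8,q9} on symbol a: members go to different blocks, giving {q2,q8,q9} and {q1}.
Split {q0,q3,q4,q5,q6} by δ(·,a) → {q0,q3,q5} and {q4,q6}.
Stable partition: {q2,q8,q9} | {q0,q3,q5} | {q7,q10} | {q1} | {q4,q6} — 5 equivalence classes.
q2 and q8 lie in the same block of the stable partition, so they are equivalent — no string distinguishes them.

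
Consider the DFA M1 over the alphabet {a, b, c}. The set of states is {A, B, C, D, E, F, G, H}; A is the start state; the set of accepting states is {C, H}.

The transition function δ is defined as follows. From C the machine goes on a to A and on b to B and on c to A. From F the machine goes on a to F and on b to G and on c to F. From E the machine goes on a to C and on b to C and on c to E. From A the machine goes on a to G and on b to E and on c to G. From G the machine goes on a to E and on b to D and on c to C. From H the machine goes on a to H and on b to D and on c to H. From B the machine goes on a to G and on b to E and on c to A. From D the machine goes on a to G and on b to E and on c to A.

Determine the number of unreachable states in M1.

BFS from A reaches {A, B, C, D, E, G}; the 2 state(s) F, H are never visited.

2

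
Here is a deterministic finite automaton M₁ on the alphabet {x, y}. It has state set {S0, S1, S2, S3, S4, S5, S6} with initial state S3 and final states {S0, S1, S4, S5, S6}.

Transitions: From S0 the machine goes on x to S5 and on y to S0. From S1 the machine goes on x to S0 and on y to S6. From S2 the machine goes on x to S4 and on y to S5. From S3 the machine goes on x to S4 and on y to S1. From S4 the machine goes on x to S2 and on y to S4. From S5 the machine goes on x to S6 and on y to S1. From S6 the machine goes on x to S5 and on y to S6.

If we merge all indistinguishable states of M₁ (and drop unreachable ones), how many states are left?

Start with accepting vs non-accepting: {S0,S1,S4,S5,S6} | {S2,S3}.
Refine {S0,S1,S4,S5,S6} on symbol x: members go to different blocks, giving {S0,S1,S5,S6} and {S4}.
Stable partition: {S0,S1,S5,S6} | {S2,S3} | {S4} — 3 equivalence classes.

3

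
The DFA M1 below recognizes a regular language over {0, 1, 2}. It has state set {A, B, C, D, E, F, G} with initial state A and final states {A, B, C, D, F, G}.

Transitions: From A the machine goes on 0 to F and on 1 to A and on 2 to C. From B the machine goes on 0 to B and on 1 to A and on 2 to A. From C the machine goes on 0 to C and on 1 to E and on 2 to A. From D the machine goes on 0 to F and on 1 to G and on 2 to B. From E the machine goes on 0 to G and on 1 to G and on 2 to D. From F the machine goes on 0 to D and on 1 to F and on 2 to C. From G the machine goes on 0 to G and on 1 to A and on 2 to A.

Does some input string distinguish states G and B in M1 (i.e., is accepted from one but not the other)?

No

Every state is reachable, so we keep all 7.
P0 = {A,B,C,D,F,G} | {E}.
On input 1, block {A,B,C,D,F,G} splits into {A,B,D,F,G} and {C}.
Refine {A,B,D,F,G} on symbol 2: members go to different blocks, giving {B,D,G} and {A,F}.
On input 0, block {B,D,G} splits into {B,G} and {D}.
Refine {A,F} on symbol 0: members go to different blocks, giving {A} and {F}.
The partition is now stable with 6 blocks: {B,G} | {E} | {C} | {A} | {D} | {F}.
G and B lie in the same block of the stable partition, so they are equivalent — no string distinguishes them.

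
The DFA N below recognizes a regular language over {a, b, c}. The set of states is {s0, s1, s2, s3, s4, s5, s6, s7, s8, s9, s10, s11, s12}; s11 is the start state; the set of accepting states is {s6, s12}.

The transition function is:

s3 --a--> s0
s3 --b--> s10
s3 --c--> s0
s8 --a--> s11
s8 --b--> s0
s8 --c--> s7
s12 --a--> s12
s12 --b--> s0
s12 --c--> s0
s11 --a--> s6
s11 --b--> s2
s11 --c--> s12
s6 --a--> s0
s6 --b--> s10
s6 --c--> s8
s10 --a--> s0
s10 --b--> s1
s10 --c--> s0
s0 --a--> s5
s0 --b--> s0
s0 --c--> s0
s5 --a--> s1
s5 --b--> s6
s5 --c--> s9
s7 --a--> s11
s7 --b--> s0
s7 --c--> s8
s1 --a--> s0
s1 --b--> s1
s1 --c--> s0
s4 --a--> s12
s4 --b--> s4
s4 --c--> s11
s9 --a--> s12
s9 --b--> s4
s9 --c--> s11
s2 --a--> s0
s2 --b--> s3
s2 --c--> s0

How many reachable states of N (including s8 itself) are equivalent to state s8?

All states are reachable from the start state.
Start with accepting vs non-accepting: {s6,s12} | {s0,s1,s2,s3,s4,s5,s7,s8,s9,s10,s11}.
Split {s6,s12} by δ(·,a) → {s6} and {s12}.
On input a, block {s0,s1,s2,s3,s4,s5,s7,s8,s9,s10,s11} splits into {s0,s1,s2,s3,s5,s7,s8,s10} and {s4,s9} and {s11}.
On input a, block {s0,s1,s2,s3,s5,s7,s8,s10} splits into {s0,s1,s2,s3,s5,s10} and {s7,s8}.
On input b, block {s0,s1,s2,s3,s5,s10} splits into {s0,s1,s2,s3,s10} and {s5}.
On input a, block {s0,s1,s2,s3,s10} splits into {s1,s2,s3,s10} and {s0}.
Stable partition: {s6} | {s1,s2,s3,s10} | {s12} | {s4,s9} | {s11} | {s7,s8} | {s5} | {s0} — 8 equivalence classes.
The equivalence class containing s8 is {s7,s8}, of size 2.

2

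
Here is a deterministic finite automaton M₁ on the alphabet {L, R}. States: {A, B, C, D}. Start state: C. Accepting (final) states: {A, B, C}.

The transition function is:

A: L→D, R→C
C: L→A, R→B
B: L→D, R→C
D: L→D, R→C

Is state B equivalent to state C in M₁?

All states are reachable from the start state.
P0 = {A,B,C} | {D}.
On input L, block {A,B,C} splits into {A,B} and {C}.
No further refinement is possible. Final partition (3 blocks): {A,B} | {D} | {C}.
B and C end up in different blocks, so they are distinguishable. For instance, the string 'L' is accepted from only C.

No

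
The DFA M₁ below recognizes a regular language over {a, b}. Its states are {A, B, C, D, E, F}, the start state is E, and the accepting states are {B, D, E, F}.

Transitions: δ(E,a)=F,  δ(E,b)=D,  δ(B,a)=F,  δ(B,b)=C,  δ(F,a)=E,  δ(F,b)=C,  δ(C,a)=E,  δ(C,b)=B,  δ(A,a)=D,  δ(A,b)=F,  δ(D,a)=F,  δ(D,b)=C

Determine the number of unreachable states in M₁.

1

BFS from E reaches {B, C, D, E, F}; the 1 state(s) A are never visited.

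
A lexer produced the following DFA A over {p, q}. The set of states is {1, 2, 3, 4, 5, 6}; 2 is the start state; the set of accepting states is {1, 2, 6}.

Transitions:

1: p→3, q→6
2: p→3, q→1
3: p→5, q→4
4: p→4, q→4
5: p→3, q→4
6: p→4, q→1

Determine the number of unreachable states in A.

0

A breadth-first search from the start state visits every state.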